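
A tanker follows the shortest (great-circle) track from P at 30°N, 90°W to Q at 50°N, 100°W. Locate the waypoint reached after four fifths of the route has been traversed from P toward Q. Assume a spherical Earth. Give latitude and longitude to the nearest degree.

≈ 46°N, 97°W

Write both endpoints as unit vectors p₁, p₂ with components (cos φ cos λ, cos φ sin λ, sin φ).
The central angle between the endpoints is δ = arccos(p₁·p₂) ≈ 0.373 rad (21.4°).
Interpolate at f = 4/5 with slerp weights a = sin((1−f)δ)/sin δ ≈ 0.205, b = sin(fδ)/sin δ ≈ 0.807.
p = a·p₁ + b·p₂ ≈ (-0.090, -0.688, 0.720); φ = arcsin(p_z) ≈ 46.08°, λ = atan2(p_y, p_x) ≈ -97.46°.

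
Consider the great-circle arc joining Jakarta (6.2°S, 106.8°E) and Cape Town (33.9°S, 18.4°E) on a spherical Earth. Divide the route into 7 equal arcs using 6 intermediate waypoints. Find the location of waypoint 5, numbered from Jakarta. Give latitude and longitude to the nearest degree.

≈ (32°S, 47°E)

Write both endpoints as unit vectors p₁, p₂ with components (cos φ cos λ, cos φ sin λ, sin φ).
The central angle between the endpoints is δ = arccos(p₁·p₂) ≈ 1.487 rad (85.2°).
Interpolate at f = 5/7 with slerp weights a = sin((1−f)δ)/sin δ ≈ 0.414, b = sin(fδ)/sin δ ≈ 0.877.
p = a·p₁ + b·p₂ ≈ (0.572, 0.623, -0.534); φ = arcsin(p_z) ≈ -32.25°, λ = atan2(p_y, p_x) ≈ 47.49°.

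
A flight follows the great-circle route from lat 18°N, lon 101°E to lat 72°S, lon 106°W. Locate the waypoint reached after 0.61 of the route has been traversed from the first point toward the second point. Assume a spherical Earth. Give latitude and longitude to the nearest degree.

The haversine formula gives a central angle δ ≈ 2.160 rad (123.8°) between the endpoints.
Interpolate at f = 0.61 with slerp weights a = sin((1−f)δ)/sin δ ≈ 0.898, b = sin(fδ)/sin δ ≈ 1.165.
p = a·p₁ + b·p₂ ≈ (-0.262, 0.492, -0.830); φ = arcsin(p_z) ≈ -56.11°, λ = atan2(p_y, p_x) ≈ 118.04°.

≈ lat 56°S, lon 118°E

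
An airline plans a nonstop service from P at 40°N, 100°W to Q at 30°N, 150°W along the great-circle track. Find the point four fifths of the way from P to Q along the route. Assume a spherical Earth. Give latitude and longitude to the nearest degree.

≈ 34°N, 141°W

Write both endpoints as unit vectors p₁, p₂ with components (cos φ cos λ, cos φ sin λ, sin φ).
The central angle between the endpoints is δ = arccos(p₁·p₂) ≈ 0.726 rad (41.6°).
Interpolate at f = 4/5 with slerp weights a = sin((1−f)δ)/sin δ ≈ 0.218, b = sin(fδ)/sin δ ≈ 0.826.
p = a·p₁ + b·p₂ ≈ (-0.649, -0.522, 0.553); φ = arcsin(p_z) ≈ 33.60°, λ = atan2(p_y, p_x) ≈ -141.17°.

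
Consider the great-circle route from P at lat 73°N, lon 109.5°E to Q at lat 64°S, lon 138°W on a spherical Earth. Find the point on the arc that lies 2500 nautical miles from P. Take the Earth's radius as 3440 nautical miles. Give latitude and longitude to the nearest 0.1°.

From cos δ = sin φ₁ sin φ₂ + cos φ₁ cos φ₂ cos Δλ, the central angle is δ ≈ 2.711 rad (155.3°). The total great-circle distance is δ·R ≈ 2.711 × 3440 ≈ 9325 nmi, so the target fraction is f = 2500/9325 ≈ 0.268.
Interpolate at f ≈ 0.268 with slerp weights a = sin((1−f)δ)/sin δ ≈ 2.192, b = sin(fδ)/sin δ ≈ 1.591.
p = a·p₁ + b·p₂ ≈ (-0.732, 0.138, 0.667); φ = arcsin(p_z) ≈ 41.84°, λ = atan2(p_y, p_x) ≈ 169.35°.

≈ lat 41.8°N, lon 169.3°E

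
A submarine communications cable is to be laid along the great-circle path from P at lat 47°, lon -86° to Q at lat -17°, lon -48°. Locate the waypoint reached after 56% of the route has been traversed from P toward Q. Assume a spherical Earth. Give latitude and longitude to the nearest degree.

≈ lat 12°, lon -62°

Convert each endpoint to a unit vector on the sphere (x = cos φ cos λ, y = cos φ sin λ, z = sin φ).
The central angle between the endpoints is δ = arccos(p₁·p₂) ≈ 1.266 rad (72.5°).
Interpolate at f = 0.56 with slerp weights a = sin((1−f)δ)/sin δ ≈ 0.554, b = sin(fδ)/sin δ ≈ 0.682.
p = a·p₁ + b·p₂ ≈ (0.463, -0.862, 0.206); φ = arcsin(p_z) ≈ 11.88°, λ = atan2(p_y, p_x) ≈ -61.76°.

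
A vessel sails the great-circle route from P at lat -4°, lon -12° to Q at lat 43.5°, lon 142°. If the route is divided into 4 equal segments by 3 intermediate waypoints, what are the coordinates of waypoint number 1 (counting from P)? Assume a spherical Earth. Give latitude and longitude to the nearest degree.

Convert each endpoint to a unit vector on the sphere (x = cos φ cos λ, y = cos φ sin λ, z = sin φ).
The central angle between the endpoints is δ = arccos(p₁·p₂) ≈ 2.344 rad (134.3°).
Interpolate at f = 1/4 with slerp weights a = sin((1−f)δ)/sin δ ≈ 1.373, b = sin(fδ)/sin δ ≈ 0.773.
p = a·p₁ + b·p₂ ≈ (0.898, 0.060, 0.436); φ = arcsin(p_z) ≈ 25.86°, λ = atan2(p_y, p_x) ≈ 3.84°.

≈ lat 26°, lon 4°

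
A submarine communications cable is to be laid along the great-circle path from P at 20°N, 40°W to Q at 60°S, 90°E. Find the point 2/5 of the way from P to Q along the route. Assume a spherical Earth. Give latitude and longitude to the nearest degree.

Convert each endpoint to a unit vector on the sphere (x = cos φ cos λ, y = cos φ sin λ, z = sin φ).
The central angle between the endpoints is δ = arccos(p₁·p₂) ≈ 2.212 rad (126.7°).
Interpolate at f = 2/5 with slerp weights a = sin((1−f)δ)/sin δ ≈ 1.211, b = sin(fδ)/sin δ ≈ 0.966.
p = a·p₁ + b·p₂ ≈ (0.872, -0.249, -0.422); φ = arcsin(p_z) ≈ -24.96°, λ = atan2(p_y, p_x) ≈ -15.92°.

≈ 25°S, 16°W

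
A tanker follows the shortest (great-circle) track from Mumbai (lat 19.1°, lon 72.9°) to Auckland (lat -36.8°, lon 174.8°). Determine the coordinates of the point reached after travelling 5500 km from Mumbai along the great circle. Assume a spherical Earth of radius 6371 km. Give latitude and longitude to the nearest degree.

From cos δ = sin φ₁ sin φ₂ + cos φ₁ cos φ₂ cos Δλ, the central angle is δ ≈ 1.931 rad (110.6°). The total great-circle distance is δ·R ≈ 1.931 × 6371 ≈ 12299 km, so the target fraction is f = 5500/12299 ≈ 0.447.
Interpolate at f ≈ 0.447 with slerp weights a = sin((1−f)δ)/sin δ ≈ 0.936, b = sin(fδ)/sin δ ≈ 0.812.
p = a·p₁ + b·p₂ ≈ (-0.387, 0.904, -0.180); φ = arcsin(p_z) ≈ -10.38°, λ = atan2(p_y, p_x) ≈ 113.20°.

≈ lat -10°, lon 113°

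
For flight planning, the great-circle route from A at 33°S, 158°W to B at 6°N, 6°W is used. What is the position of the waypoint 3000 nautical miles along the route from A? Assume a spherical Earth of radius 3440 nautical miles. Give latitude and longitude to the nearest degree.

≈ 50°S, 93°W

Convert each endpoint to a unit vector on the sphere (x = cos φ cos λ, y = cos φ sin λ, z = sin φ).
The central angle between the endpoints is δ = arccos(p₁·p₂) ≈ 2.487 rad (142.5°). The total great-circle distance is δ·R ≈ 2.487 × 3440 ≈ 8556 nmi, so the target fraction is f = 3000/8556 ≈ 0.351.
Interpolate at f ≈ 0.351 with slerp weights a = sin((1−f)δ)/sin δ ≈ 1.641, b = sin(fδ)/sin δ ≈ 1.258.
p = a·p₁ + b·p₂ ≈ (-0.032, -0.646, -0.762); φ = arcsin(p_z) ≈ -49.67°, λ = atan2(p_y, p_x) ≈ -92.84°.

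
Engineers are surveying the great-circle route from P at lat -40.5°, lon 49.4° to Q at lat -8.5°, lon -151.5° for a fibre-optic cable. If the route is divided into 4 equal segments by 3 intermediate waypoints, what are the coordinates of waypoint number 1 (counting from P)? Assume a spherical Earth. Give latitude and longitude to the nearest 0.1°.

≈ lat -65.7°, lon 84.0°

The haversine formula gives a central angle δ ≈ 2.223 rad (127.3°) between the endpoints.
Interpolate at f = 1/4 with slerp weights a = sin((1−f)δ)/sin δ ≈ 1.252, b = sin(fδ)/sin δ ≈ 0.663.
p = a·p₁ + b·p₂ ≈ (0.043, 0.410, -0.911); φ = arcsin(p_z) ≈ -65.67°, λ = atan2(p_y, p_x) ≈ 84.02°.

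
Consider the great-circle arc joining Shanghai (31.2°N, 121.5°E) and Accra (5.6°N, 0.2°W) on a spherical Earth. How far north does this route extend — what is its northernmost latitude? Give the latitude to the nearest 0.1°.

The great circle lies in the plane with unit normal n̂ = (p₁ × p₂)/|p₁ × p₂|.
Here n̂_z ≈ -0.789; the vertex latitude is φ_max = arccos|n̂_z| ≈ 37.9°.

≈ 37.9°N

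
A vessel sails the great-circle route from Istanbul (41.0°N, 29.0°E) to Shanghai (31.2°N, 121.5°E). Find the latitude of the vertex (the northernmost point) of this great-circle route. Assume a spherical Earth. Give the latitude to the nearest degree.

The great circle lies in the plane with unit normal n̂ = (p₁ × p₂)/|p₁ × p₂|.
Here n̂_z ≈ +0.679; the vertex latitude is φ_max = arccos|n̂_z| ≈ 47.3°.
Check via Clairaut: cos φ_max = |cos φ₁| · sin C = cos(41.0°)·sin(64.1°) ≈ 0.679, again giving ≈ 47.3°.

≈ 47°N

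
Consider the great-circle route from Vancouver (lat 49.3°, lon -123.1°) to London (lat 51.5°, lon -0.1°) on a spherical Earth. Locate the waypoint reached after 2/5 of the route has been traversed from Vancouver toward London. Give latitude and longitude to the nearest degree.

Convert each endpoint to a unit vector on the sphere (x = cos φ cos λ, y = cos φ sin λ, z = sin φ).
The central angle between the endpoints is δ = arccos(p₁·p₂) ≈ 1.189 rad (68.1°).
Interpolate at f = 2/5 with slerp weights a = sin((1−f)δ)/sin δ ≈ 0.705, b = sin(fδ)/sin δ ≈ 0.493.
p = a·p₁ + b·p₂ ≈ (0.056, -0.386, 0.921); φ = arcsin(p_z) ≈ 67.05°, λ = atan2(p_y, p_x) ≈ -81.74°.

≈ lat 67°, lon -82°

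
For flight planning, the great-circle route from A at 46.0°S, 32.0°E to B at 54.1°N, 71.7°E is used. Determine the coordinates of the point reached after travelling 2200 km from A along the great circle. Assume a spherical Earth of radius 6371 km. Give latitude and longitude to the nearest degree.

≈ 27°S, 41°E

Convert each endpoint to a unit vector on the sphere (x = cos φ cos λ, y = cos φ sin λ, z = sin φ).
The central angle between the endpoints is δ = arccos(p₁·p₂) ≈ 1.843 rad (105.6°). The total great-circle distance is δ·R ≈ 1.843 × 6371 ≈ 11745 km, so the target fraction is f = 2200/11745 ≈ 0.187.
Interpolate at f ≈ 0.187 with slerp weights a = sin((1−f)δ)/sin δ ≈ 1.036, b = sin(fδ)/sin δ ≈ 0.351.
p = a·p₁ + b·p₂ ≈ (0.675, 0.577, -0.460); φ = arcsin(p_z) ≈ -27.40°, λ = atan2(p_y, p_x) ≈ 40.53°.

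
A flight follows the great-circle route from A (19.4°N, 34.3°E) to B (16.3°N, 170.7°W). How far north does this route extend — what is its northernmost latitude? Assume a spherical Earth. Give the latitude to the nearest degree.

≈ 56°N

The great circle lies in the plane with unit normal n̂ = (p₁ × p₂)/|p₁ × p₂|.
Here n̂_z ≈ +0.557; the vertex latitude is φ_max = arccos|n̂_z| ≈ 56.1°.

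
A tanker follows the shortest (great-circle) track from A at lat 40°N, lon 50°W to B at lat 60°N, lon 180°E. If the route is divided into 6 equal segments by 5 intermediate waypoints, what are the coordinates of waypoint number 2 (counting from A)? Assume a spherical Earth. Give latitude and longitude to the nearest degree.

Write both endpoints as unit vectors p₁, p₂ with components (cos φ cos λ, cos φ sin λ, sin φ).
The central angle between the endpoints is δ = arccos(p₁·p₂) ≈ 1.255 rad (71.9°).
Interpolate at f = 2/6 with slerp weights a = sin((1−f)δ)/sin δ ≈ 0.781, b = sin(fδ)/sin δ ≈ 0.427.
p = a·p₁ + b·p₂ ≈ (0.171, -0.458, 0.872); φ = arcsin(p_z) ≈ 60.71°, λ = atan2(p_y, p_x) ≈ -69.55°.

≈ lat 61°N, lon 70°W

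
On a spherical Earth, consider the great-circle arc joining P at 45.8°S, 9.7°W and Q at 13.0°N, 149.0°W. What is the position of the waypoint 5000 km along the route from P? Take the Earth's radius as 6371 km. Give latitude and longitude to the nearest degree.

≈ 49°S, 78°W

Write both endpoints as unit vectors p₁, p₂ with components (cos φ cos λ, cos φ sin λ, sin φ).
The central angle between the endpoints is δ = arccos(p₁·p₂) ≈ 2.313 rad (132.6°). The total great-circle distance is δ·R ≈ 2.313 × 6371 ≈ 14739 km, so the target fraction is f = 5000/14739 ≈ 0.339.
Interpolate at f ≈ 0.339 with slerp weights a = sin((1−f)δ)/sin δ ≈ 1.356, b = sin(fδ)/sin δ ≈ 0.959.
p = a·p₁ + b·p₂ ≈ (0.131, -0.641, -0.757); φ = arcsin(p_z) ≈ -49.16°, λ = atan2(p_y, p_x) ≈ -78.46°.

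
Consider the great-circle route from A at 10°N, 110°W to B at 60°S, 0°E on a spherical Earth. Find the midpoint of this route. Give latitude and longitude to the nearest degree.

≈ 36°S, 80°W

Write both endpoints as unit vectors p₁, p₂ with components (cos φ cos λ, cos φ sin λ, sin φ).
The central angle between the endpoints is δ = arccos(p₁·p₂) ≈ 1.895 rad (108.6°).
Interpolate at f = 1/2 with slerp weights a = sin((1−f)δ)/sin δ ≈ 0.857, b = sin(fδ)/sin δ ≈ 0.857.
p = a·p₁ + b·p₂ ≈ (0.140, -0.793, -0.593); φ = arcsin(p_z) ≈ -36.38°, λ = atan2(p_y, p_x) ≈ -80.00°.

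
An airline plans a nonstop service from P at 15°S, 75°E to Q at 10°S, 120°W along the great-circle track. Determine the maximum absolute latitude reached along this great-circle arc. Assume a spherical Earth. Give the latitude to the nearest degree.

≈ 60°S

The great circle lies in the plane with unit normal n̂ = (p₁ × p₂)/|p₁ × p₂|.
Here n̂_z ≈ +0.506; the vertex latitude is φ_max = arccos|n̂_z| ≈ 59.6°.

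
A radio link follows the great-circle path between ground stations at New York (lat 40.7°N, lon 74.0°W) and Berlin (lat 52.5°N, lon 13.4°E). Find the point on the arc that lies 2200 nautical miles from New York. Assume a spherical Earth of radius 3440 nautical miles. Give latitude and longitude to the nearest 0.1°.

From cos δ = sin φ₁ sin φ₂ + cos φ₁ cos φ₂ cos Δλ, the central angle is δ ≈ 1.002 rad (57.4°). The total great-circle distance is δ·R ≈ 1.002 × 3440 ≈ 3448 nmi, so the target fraction is f = 2200/3448 ≈ 0.638.
Interpolate at f ≈ 0.638 with slerp weights a = sin((1−f)δ)/sin δ ≈ 0.421, b = sin(fδ)/sin δ ≈ 0.708.
p = a·p₁ + b·p₂ ≈ (0.507, -0.207, 0.836); φ = arcsin(p_z) ≈ 56.77°, λ = atan2(p_y, p_x) ≈ -22.20°.

≈ lat 56.8°N, lon 22.2°W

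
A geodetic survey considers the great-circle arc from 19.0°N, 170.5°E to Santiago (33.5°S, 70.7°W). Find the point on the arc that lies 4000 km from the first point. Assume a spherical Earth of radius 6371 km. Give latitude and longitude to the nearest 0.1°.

≈ 0.1°N, 158.3°W

Convert each endpoint to a unit vector on the sphere (x = cos φ cos λ, y = cos φ sin λ, z = sin φ).
The central angle between the endpoints is δ = arccos(p₁·p₂) ≈ 2.165 rad (124.0°). The total great-circle distance is δ·R ≈ 2.165 × 6371 ≈ 13791 km, so the target fraction is f = 4000/13791 ≈ 0.290.
Interpolate at f ≈ 0.290 with slerp weights a = sin((1−f)δ)/sin δ ≈ 1.206, b = sin(fδ)/sin δ ≈ 0.709.
p = a·p₁ + b·p₂ ≈ (-0.929, -0.370, 0.001); φ = arcsin(p_z) ≈ 0.08°, λ = atan2(p_y, p_x) ≈ -158.31°.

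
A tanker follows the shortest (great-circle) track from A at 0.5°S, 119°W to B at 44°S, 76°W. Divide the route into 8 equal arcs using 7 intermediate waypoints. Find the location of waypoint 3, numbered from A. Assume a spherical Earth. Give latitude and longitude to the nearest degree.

≈ 18°S, 106°W

From cos δ = sin φ₁ sin φ₂ + cos φ₁ cos φ₂ cos Δλ, the central angle is δ ≈ 1.010 rad (57.9°).
Interpolate at f = 3/8 with slerp weights a = sin((1−f)δ)/sin δ ≈ 0.697, b = sin(fδ)/sin δ ≈ 0.437.
p = a·p₁ + b·p₂ ≈ (-0.262, -0.914, -0.309); φ = arcsin(p_z) ≈ -18.02°, λ = atan2(p_y, p_x) ≈ -105.98°.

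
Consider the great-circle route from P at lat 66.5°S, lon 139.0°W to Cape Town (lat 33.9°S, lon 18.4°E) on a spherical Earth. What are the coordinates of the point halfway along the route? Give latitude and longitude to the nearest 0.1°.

The haversine formula gives a central angle δ ≈ 1.363 rad (78.1°) between the endpoints.
Interpolate at f = 1/2 with slerp weights a = sin((1−f)δ)/sin δ ≈ 0.644, b = sin(fδ)/sin δ ≈ 0.644.
p = a·p₁ + b·p₂ ≈ (0.313, 0.000, -0.950); φ = arcsin(p_z) ≈ -71.74°, λ = atan2(p_y, p_x) ≈ 0.05°.

≈ lat 71.7°S, lon 0.0°E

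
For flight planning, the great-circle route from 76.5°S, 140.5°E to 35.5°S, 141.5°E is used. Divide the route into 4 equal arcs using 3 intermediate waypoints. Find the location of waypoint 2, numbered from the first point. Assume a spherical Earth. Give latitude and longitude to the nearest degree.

From cos δ = sin φ₁ sin φ₂ + cos φ₁ cos φ₂ cos Δλ, the central angle is δ ≈ 0.716 rad (41.0°).
Interpolate at f = 2/4 with slerp weights a = sin((1−f)δ)/sin δ ≈ 0.534, b = sin(fδ)/sin δ ≈ 0.534.
p = a·p₁ + b·p₂ ≈ (-0.436, 0.350, -0.829); φ = arcsin(p_z) ≈ -56.00°, λ = atan2(p_y, p_x) ≈ 141.28°.

≈ 56°S, 141°E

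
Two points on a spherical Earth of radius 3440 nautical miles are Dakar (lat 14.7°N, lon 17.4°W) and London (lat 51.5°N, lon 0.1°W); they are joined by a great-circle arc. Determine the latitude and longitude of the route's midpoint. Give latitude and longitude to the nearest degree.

Write both endpoints as unit vectors p₁, p₂ with components (cos φ cos λ, cos φ sin λ, sin φ).
The central angle between the endpoints is δ = arccos(p₁·p₂) ≈ 0.686 rad (39.3°).
Interpolate at f = 1/2 with slerp weights a = sin((1−f)δ)/sin δ ≈ 0.531, b = sin(fδ)/sin δ ≈ 0.531.
p = a·p₁ + b·p₂ ≈ (0.821, -0.154, 0.550); φ = arcsin(p_z) ≈ 33.39°, λ = atan2(p_y, p_x) ≈ -10.64°.

≈ lat 33°N, lon 11°W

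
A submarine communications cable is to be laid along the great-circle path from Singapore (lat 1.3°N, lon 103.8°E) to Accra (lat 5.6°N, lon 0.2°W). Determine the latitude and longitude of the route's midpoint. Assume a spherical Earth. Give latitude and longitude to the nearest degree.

≈ lat 6°N, lon 52°E

Write both endpoints as unit vectors p₁, p₂ with components (cos φ cos λ, cos φ sin λ, sin φ).
The central angle between the endpoints is δ = arccos(p₁·p₂) ≈ 1.812 rad (103.8°).
Interpolate at f = 1/2 with slerp weights a = sin((1−f)δ)/sin δ ≈ 0.810, b = sin(fδ)/sin δ ≈ 0.810.
p = a·p₁ + b·p₂ ≈ (0.613, 0.784, 0.097); φ = arcsin(p_z) ≈ 5.59°, λ = atan2(p_y, p_x) ≈ 51.97°.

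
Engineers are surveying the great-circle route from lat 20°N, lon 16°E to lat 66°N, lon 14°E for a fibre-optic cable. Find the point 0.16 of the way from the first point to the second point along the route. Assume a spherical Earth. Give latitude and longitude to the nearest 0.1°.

The haversine formula gives a central angle δ ≈ 0.803 rad (46.0°) between the endpoints.
Interpolate at f = 0.16 with slerp weights a = sin((1−f)δ)/sin δ ≈ 0.868, b = sin(fδ)/sin δ ≈ 0.178.
p = a·p₁ + b·p₂ ≈ (0.854, 0.242, 0.460); φ = arcsin(p_z) ≈ 27.36°, λ = atan2(p_y, p_x) ≈ 15.84°.

≈ lat 27.4°N, lon 15.8°E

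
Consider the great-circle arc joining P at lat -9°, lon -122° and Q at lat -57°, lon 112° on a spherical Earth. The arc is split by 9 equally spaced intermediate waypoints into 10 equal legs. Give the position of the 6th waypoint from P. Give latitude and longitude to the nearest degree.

The haversine formula gives a central angle δ ≈ 1.757 rad (100.7°) between the endpoints.
Interpolate at f = 6/10 with slerp weights a = sin((1−f)δ)/sin δ ≈ 0.658, b = sin(fδ)/sin δ ≈ 0.885.
p = a·p₁ + b·p₂ ≈ (-0.525, -0.104, -0.845); φ = arcsin(p_z) ≈ -57.66°, λ = atan2(p_y, p_x) ≈ -168.78°.

≈ lat -58°, lon -169°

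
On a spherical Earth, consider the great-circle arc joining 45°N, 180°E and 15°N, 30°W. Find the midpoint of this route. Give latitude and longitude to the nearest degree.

Convert each endpoint to a unit vector on the sphere (x = cos φ cos λ, y = cos φ sin λ, z = sin φ).
The central angle between the endpoints is δ = arccos(p₁·p₂) ≈ 1.992 rad (114.1°).
Interpolate at f = 1/2 with slerp weights a = sin((1−f)δ)/sin δ ≈ 0.919, b = sin(fδ)/sin δ ≈ 0.919.
p = a·p₁ + b·p₂ ≈ (0.119, -0.444, 0.888); φ = arcsin(p_z) ≈ 62.63°, λ = atan2(p_y, p_x) ≈ -75.00°.

≈ 63°N, 75°W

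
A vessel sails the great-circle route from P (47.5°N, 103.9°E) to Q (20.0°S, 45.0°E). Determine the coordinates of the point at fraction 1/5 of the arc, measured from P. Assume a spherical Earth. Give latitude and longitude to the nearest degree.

Convert each endpoint to a unit vector on the sphere (x = cos φ cos λ, y = cos φ sin λ, z = sin φ).
The central angle between the endpoints is δ = arccos(p₁·p₂) ≈ 1.495 rad (85.7°).
Interpolate at f = 1/5 with slerp weights a = sin((1−f)δ)/sin δ ≈ 0.933, b = sin(fδ)/sin δ ≈ 0.295.
p = a·p₁ + b·p₂ ≈ (0.045, 0.808, 0.587); φ = arcsin(p_z) ≈ 35.95°, λ = atan2(p_y, p_x) ≈ 86.83°.

≈ (36°N, 87°E)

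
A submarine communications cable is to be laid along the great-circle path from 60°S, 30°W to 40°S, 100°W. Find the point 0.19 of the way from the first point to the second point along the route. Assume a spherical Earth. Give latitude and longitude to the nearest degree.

Write both endpoints as unit vectors p₁, p₂ with components (cos φ cos λ, cos φ sin λ, sin φ).
The central angle between the endpoints is δ = arccos(p₁·p₂) ≈ 0.813 rad (46.6°).
Interpolate at f = 0.19 with slerp weights a = sin((1−f)δ)/sin δ ≈ 0.842, b = sin(fδ)/sin δ ≈ 0.212.
p = a·p₁ + b·p₂ ≈ (0.337, -0.370, -0.866); φ = arcsin(p_z) ≈ -59.97°, λ = atan2(p_y, p_x) ≈ -47.73°.

≈ 60°S, 48°W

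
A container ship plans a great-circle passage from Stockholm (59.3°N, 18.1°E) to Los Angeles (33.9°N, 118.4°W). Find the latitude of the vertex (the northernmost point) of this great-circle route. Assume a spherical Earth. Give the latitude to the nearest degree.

The great circle lies in the plane with unit normal n̂ = (p₁ × p₂)/|p₁ × p₂|.
Here n̂_z ≈ -0.296; the vertex latitude is φ_max = arccos|n̂_z| ≈ 72.8°.
Check via Clairaut: cos φ_max = |cos φ₁| · sin C = cos(59.3°)·sin(35.5°) ≈ 0.296, again giving ≈ 72.8°.

≈ 73°N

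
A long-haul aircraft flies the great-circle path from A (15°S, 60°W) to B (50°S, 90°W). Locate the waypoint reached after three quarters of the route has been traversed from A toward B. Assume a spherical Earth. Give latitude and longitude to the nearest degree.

≈ (42°S, 80°W)

Write both endpoints as unit vectors p₁, p₂ with components (cos φ cos λ, cos φ sin λ, sin φ).
The central angle between the endpoints is δ = arccos(p₁·p₂) ≈ 0.744 rad (42.6°).
Interpolate at f = 3/4 with slerp weights a = sin((1−f)δ)/sin δ ≈ 0.273, b = sin(fδ)/sin δ ≈ 0.782.
p = a·p₁ + b·p₂ ≈ (0.132, -0.731, -0.670); φ = arcsin(p_z) ≈ -42.03°, λ = atan2(p_y, p_x) ≈ -79.77°.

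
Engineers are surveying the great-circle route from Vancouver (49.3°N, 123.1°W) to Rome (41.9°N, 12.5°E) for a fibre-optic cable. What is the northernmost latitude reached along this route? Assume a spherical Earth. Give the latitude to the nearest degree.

≈ 70°N

The great circle lies in the plane with unit normal n̂ = (p₁ × p₂)/|p₁ × p₂|.
Here n̂_z ≈ +0.344; the vertex latitude is φ_max = arccos|n̂_z| ≈ 69.9°.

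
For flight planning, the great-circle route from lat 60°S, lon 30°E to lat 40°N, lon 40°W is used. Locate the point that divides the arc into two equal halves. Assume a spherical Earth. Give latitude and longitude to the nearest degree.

Write both endpoints as unit vectors p₁, p₂ with components (cos φ cos λ, cos φ sin λ, sin φ).
The central angle between the endpoints is δ = arccos(p₁·p₂) ≈ 2.010 rad (115.2°).
Interpolate at f = 1/2 with slerp weights a = sin((1−f)δ)/sin δ ≈ 0.933, b = sin(fδ)/sin δ ≈ 0.933.
p = a·p₁ + b·p₂ ≈ (0.952, -0.226, -0.208); φ = arcsin(p_z) ≈ -12.02°, λ = atan2(p_y, p_x) ≈ -13.37°.

≈ lat 12°S, lon 13°W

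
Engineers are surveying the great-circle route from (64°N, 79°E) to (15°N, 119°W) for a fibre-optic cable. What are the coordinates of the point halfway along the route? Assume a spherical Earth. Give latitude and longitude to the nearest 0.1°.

≈ (64.0°N, 132.9°W)

From cos δ = sin φ₁ sin φ₂ + cos φ₁ cos φ₂ cos Δλ, the central angle is δ ≈ 1.742 rad (99.8°).
Interpolate at f = 1/2 with slerp weights a = sin((1−f)δ)/sin δ ≈ 0.776, b = sin(fδ)/sin δ ≈ 0.776.
p = a·p₁ + b·p₂ ≈ (-0.299, -0.322, 0.899); φ = arcsin(p_z) ≈ 63.97°, λ = atan2(p_y, p_x) ≈ -132.86°.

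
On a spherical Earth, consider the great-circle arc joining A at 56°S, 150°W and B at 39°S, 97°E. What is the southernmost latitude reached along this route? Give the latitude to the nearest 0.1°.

≈ 64.7°S

The great circle lies in the plane with unit normal n̂ = (p₁ × p₂)/|p₁ × p₂|.
Here n̂_z ≈ -0.427; the vertex latitude is φ_max = arccos|n̂_z| ≈ 64.7°.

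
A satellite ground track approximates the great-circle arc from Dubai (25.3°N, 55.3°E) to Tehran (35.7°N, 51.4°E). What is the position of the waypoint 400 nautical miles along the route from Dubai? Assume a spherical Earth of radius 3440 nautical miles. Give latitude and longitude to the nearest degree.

Write both endpoints as unit vectors p₁, p₂ with components (cos φ cos λ, cos φ sin λ, sin φ).
The central angle between the endpoints is δ = arccos(p₁·p₂) ≈ 0.191 rad (10.9°). The total great-circle distance is δ·R ≈ 0.191 × 3440 ≈ 656 nmi, so the target fraction is f = 400/656 ≈ 0.610.
Interpolate at f ≈ 0.610 with slerp weights a = sin((1−f)δ)/sin δ ≈ 0.392, b = sin(fδ)/sin δ ≈ 0.612.
p = a·p₁ + b·p₂ ≈ (0.512, 0.680, 0.525); φ = arcsin(p_z) ≈ 31.66°, λ = atan2(p_y, p_x) ≈ 53.02°.

≈ 32°N, 53°E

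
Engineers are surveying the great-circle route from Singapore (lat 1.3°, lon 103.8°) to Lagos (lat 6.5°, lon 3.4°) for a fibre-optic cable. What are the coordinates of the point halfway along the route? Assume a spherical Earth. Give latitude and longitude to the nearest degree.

≈ lat 6°, lon 54°

Convert each endpoint to a unit vector on the sphere (x = cos φ cos λ, y = cos φ sin λ, z = sin φ).
The central angle between the endpoints is δ = arccos(p₁·p₂) ≈ 1.748 rad (100.2°).
Interpolate at f = 1/2 with slerp weights a = sin((1−f)δ)/sin δ ≈ 0.779, b = sin(fδ)/sin δ ≈ 0.779.
p = a·p₁ + b·p₂ ≈ (0.587, 0.803, 0.106); φ = arcsin(p_z) ≈ 6.08°, λ = atan2(p_y, p_x) ≈ 53.81°.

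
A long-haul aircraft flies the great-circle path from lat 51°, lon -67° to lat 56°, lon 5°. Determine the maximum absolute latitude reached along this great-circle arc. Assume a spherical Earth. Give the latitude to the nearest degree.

≈ 59°

The great circle lies in the plane with unit normal n̂ = (p₁ × p₂)/|p₁ × p₂|.
Here n̂_z ≈ +0.509; the vertex latitude is φ_max = arccos|n̂_z| ≈ 59.4°.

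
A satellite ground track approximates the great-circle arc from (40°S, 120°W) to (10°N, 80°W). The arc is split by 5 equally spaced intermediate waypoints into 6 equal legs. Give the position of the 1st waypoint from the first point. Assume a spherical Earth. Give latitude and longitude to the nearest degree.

≈ (32°S, 111°W)

Convert each endpoint to a unit vector on the sphere (x = cos φ cos λ, y = cos φ sin λ, z = sin φ).
The central angle between the endpoints is δ = arccos(p₁·p₂) ≈ 1.086 rad (62.2°).
Interpolate at f = 1/6 with slerp weights a = sin((1−f)δ)/sin δ ≈ 0.889, b = sin(fδ)/sin δ ≈ 0.203.
p = a·p₁ + b·p₂ ≈ (-0.306, -0.787, -0.536); φ = arcsin(p_z) ≈ -32.41°, λ = atan2(p_y, p_x) ≈ -111.23°.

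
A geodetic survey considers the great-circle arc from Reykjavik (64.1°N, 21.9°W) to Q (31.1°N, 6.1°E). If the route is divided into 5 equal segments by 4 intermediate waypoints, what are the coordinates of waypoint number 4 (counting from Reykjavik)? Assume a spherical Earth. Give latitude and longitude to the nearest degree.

Convert each endpoint to a unit vector on the sphere (x = cos φ cos λ, y = cos φ sin λ, z = sin φ).
The central angle between the endpoints is δ = arccos(p₁·p₂) ≈ 0.652 rad (37.4°).
Interpolate at f = 4/5 with slerp weights a = sin((1−f)δ)/sin δ ≈ 0.214, b = sin(fδ)/sin δ ≈ 0.821.
p = a·p₁ + b·p₂ ≈ (0.786, 0.040, 0.617); φ = arcsin(p_z) ≈ 38.09°, λ = atan2(p_y, p_x) ≈ 2.90°.

≈ (38°N, 3°E)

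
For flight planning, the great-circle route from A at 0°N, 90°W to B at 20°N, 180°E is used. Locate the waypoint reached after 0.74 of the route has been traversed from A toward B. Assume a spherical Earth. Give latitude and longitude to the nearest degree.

≈ 18°N, 155°W

Write both endpoints as unit vectors p₁, p₂ with components (cos φ cos λ, cos φ sin λ, sin φ).
The central angle between the endpoints is δ = arccos(p₁·p₂) ≈ 1.571 rad (90.0°).
Interpolate at f = 0.74 with slerp weights a = sin((1−f)δ)/sin δ ≈ 0.397, b = sin(fδ)/sin δ ≈ 0.918.
p = a·p₁ + b·p₂ ≈ (-0.862, -0.397, 0.314); φ = arcsin(p_z) ≈ 18.29°, λ = atan2(p_y, p_x) ≈ -155.27°.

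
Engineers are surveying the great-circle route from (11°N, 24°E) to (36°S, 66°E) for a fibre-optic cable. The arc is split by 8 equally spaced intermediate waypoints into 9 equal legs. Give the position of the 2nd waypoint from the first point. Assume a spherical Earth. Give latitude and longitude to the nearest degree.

≈ (0°N, 32°E)

From cos δ = sin φ₁ sin φ₂ + cos φ₁ cos φ₂ cos Δλ, the central angle is δ ≈ 1.072 rad (61.4°).
Interpolate at f = 2/9 with slerp weights a = sin((1−f)δ)/sin δ ≈ 0.843, b = sin(fδ)/sin δ ≈ 0.269.
p = a·p₁ + b·p₂ ≈ (0.845, 0.535, 0.003); φ = arcsin(p_z) ≈ 0.17°, λ = atan2(p_y, p_x) ≈ 32.37°.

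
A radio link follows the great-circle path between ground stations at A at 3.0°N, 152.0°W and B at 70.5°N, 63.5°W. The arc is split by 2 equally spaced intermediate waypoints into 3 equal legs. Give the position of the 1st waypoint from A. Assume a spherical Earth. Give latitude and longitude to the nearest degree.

≈ 30°N, 141°W

From cos δ = sin φ₁ sin φ₂ + cos φ₁ cos φ₂ cos Δλ, the central angle is δ ≈ 1.513 rad (86.7°).
Interpolate at f = 1/3 with slerp weights a = sin((1−f)δ)/sin δ ≈ 0.847, b = sin(fδ)/sin δ ≈ 0.484.
p = a·p₁ + b·p₂ ≈ (-0.675, -0.542, 0.501); φ = arcsin(p_z) ≈ 30.04°, λ = atan2(p_y, p_x) ≈ -141.25°.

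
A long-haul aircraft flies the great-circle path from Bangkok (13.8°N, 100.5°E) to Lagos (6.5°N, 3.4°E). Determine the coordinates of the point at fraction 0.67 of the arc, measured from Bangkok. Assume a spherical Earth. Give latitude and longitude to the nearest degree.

Convert each endpoint to a unit vector on the sphere (x = cos φ cos λ, y = cos φ sin λ, z = sin φ).
The central angle between the endpoints is δ = arccos(p₁·p₂) ≈ 1.663 rad (95.3°).
Interpolate at f = 0.67 with slerp weights a = sin((1−f)δ)/sin δ ≈ 0.524, b = sin(fδ)/sin δ ≈ 0.901.
p = a·p₁ + b·p₂ ≈ (0.801, 0.553, 0.227); φ = arcsin(p_z) ≈ 13.12°, λ = atan2(p_y, p_x) ≈ 34.63°.

≈ 13°N, 35°E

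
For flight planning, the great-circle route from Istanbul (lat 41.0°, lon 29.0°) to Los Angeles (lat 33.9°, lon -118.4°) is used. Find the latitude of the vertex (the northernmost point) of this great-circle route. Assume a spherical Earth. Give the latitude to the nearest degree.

The great circle lies in the plane with unit normal n̂ = (p₁ × p₂)/|p₁ × p₂|.
Here n̂_z ≈ -0.342; the vertex latitude is φ_max = arccos|n̂_z| ≈ 70.0°.

≈ 70°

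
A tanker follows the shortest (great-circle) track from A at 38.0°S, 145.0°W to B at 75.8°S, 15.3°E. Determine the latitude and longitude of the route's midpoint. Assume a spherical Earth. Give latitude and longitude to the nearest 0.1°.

≈ 70.4°S, 136.6°W

The haversine formula gives a central angle δ ≈ 1.143 rad (65.5°) between the endpoints.
Interpolate at f = 1/2 with slerp weights a = sin((1−f)δ)/sin δ ≈ 0.594, b = sin(fδ)/sin δ ≈ 0.594.
p = a·p₁ + b·p₂ ≈ (-0.243, -0.230, -0.942); φ = arcsin(p_z) ≈ -70.44°, λ = atan2(p_y, p_x) ≈ -136.56°.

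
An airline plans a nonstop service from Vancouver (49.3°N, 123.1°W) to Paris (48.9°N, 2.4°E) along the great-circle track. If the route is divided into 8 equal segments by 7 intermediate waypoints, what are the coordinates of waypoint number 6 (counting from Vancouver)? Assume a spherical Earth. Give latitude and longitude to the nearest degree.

Write both endpoints as unit vectors p₁, p₂ with components (cos φ cos λ, cos φ sin λ, sin φ).
The central angle between the endpoints is δ = arccos(p₁·p₂) ≈ 1.243 rad (71.2°).
Interpolate at f = 6/8 with slerp weights a = sin((1−f)δ)/sin δ ≈ 0.323, b = sin(fδ)/sin δ ≈ 0.848.
p = a·p₁ + b·p₂ ≈ (0.442, -0.153, 0.884); φ = arcsin(p_z) ≈ 62.11°, λ = atan2(p_y, p_x) ≈ -19.10°.

≈ 62°N, 19°W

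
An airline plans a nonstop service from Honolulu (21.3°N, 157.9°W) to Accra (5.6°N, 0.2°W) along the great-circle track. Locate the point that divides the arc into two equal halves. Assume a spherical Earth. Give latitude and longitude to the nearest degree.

≈ 51°N, 70°W

Convert each endpoint to a unit vector on the sphere (x = cos φ cos λ, y = cos φ sin λ, z = sin φ).
The central angle between the endpoints is δ = arccos(p₁·p₂) ≈ 2.536 rad (145.3°).
Interpolate at f = 1/2 with slerp weights a = sin((1−f)δ)/sin δ ≈ 1.678, b = sin(fδ)/sin δ ≈ 1.678.
p = a·p₁ + b·p₂ ≈ (0.221, -0.594, 0.773); φ = arcsin(p_z) ≈ 50.65°, λ = atan2(p_y, p_x) ≈ -69.55°.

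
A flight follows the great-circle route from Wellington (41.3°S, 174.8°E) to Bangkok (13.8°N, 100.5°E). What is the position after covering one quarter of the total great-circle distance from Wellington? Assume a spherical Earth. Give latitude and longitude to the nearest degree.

≈ (31°S, 151°E)

Write both endpoints as unit vectors p₁, p₂ with components (cos φ cos λ, cos φ sin λ, sin φ).
The central angle between the endpoints is δ = arccos(p₁·p₂) ≈ 1.531 rad (87.7°).
Interpolate at f = 1/4 with slerp weights a = sin((1−f)δ)/sin δ ≈ 0.913, b = sin(fδ)/sin δ ≈ 0.374.
p = a·p₁ + b·p₂ ≈ (-0.749, 0.419, -0.513); φ = arcsin(p_z) ≈ -30.88°, λ = atan2(p_y, p_x) ≈ 150.78°.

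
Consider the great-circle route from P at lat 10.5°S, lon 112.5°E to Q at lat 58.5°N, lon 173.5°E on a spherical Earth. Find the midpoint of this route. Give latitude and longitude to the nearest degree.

≈ lat 27°N, lon 133°E

The haversine formula gives a central angle δ ≈ 1.477 rad (84.6°) between the endpoints.
Interpolate at f = 1/2 with slerp weights a = sin((1−f)δ)/sin δ ≈ 0.676, b = sin(fδ)/sin δ ≈ 0.676.
p = a·p₁ + b·p₂ ≈ (-0.605, 0.654, 0.453); φ = arcsin(p_z) ≈ 26.95°, λ = atan2(p_y, p_x) ≈ 132.78°.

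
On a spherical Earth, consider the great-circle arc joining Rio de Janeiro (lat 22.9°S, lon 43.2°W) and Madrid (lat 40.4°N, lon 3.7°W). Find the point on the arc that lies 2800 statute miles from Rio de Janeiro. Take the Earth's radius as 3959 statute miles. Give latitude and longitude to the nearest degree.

≈ lat 13°N, lon 24°W

Write both endpoints as unit vectors p₁, p₂ with components (cos φ cos λ, cos φ sin λ, sin φ).
The central angle between the endpoints is δ = arccos(p₁·p₂) ≈ 1.277 rad (73.2°). The total great-circle distance is δ·R ≈ 1.277 × 3959 ≈ 5058 mi, so the target fraction is f = 2800/5058 ≈ 0.554.
Interpolate at f ≈ 0.554 with slerp weights a = sin((1−f)δ)/sin δ ≈ 0.564, b = sin(fδ)/sin δ ≈ 0.679.
p = a·p₁ + b·p₂ ≈ (0.894, -0.389, 0.220); φ = arcsin(p_z) ≈ 12.74°, λ = atan2(p_y, p_x) ≈ -23.50°.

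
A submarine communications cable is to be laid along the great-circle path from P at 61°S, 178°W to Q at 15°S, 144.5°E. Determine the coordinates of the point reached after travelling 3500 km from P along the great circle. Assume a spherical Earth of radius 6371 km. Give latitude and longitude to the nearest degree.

≈ 35°S, 154°E

The haversine formula gives a central angle δ ≈ 0.930 rad (53.3°) between the endpoints. The total great-circle distance is δ·R ≈ 0.930 × 6371 ≈ 5925 km, so the target fraction is f = 3500/5925 ≈ 0.591.
Interpolate at f ≈ 0.591 with slerp weights a = sin((1−f)δ)/sin δ ≈ 0.463, b = sin(fδ)/sin δ ≈ 0.651.
p = a·p₁ + b·p₂ ≈ (-0.737, 0.358, -0.574); φ = arcsin(p_z) ≈ -35.02°, λ = atan2(p_y, p_x) ≈ 154.11°.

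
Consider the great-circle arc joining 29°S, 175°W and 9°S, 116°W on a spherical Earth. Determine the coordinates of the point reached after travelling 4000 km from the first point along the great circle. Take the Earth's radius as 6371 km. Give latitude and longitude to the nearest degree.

Write both endpoints as unit vectors p₁, p₂ with components (cos φ cos λ, cos φ sin λ, sin φ).
The central angle between the endpoints is δ = arccos(p₁·p₂) ≈ 1.023 rad (58.6°). The total great-circle distance is δ·R ≈ 1.023 × 6371 ≈ 6518 km, so the target fraction is f = 4000/6518 ≈ 0.614.
Interpolate at f ≈ 0.614 with slerp weights a = sin((1−f)δ)/sin δ ≈ 0.451, b = sin(fδ)/sin δ ≈ 0.688.
p = a·p₁ + b·p₂ ≈ (-0.691, -0.645, -0.326); φ = arcsin(p_z) ≈ -19.04°, λ = atan2(p_y, p_x) ≈ -136.96°.

≈ 19°S, 137°W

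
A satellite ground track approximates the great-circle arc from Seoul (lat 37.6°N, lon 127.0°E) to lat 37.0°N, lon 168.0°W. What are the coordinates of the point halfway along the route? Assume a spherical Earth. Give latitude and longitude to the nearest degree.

≈ lat 42°N, lon 160°E

Write both endpoints as unit vectors p₁, p₂ with components (cos φ cos λ, cos φ sin λ, sin φ).
The central angle between the endpoints is δ = arccos(p₁·p₂) ≈ 0.883 rad (50.6°).
Interpolate at f = 1/2 with slerp weights a = sin((1−f)δ)/sin δ ≈ 0.553, b = sin(fδ)/sin δ ≈ 0.553.
p = a·p₁ + b·p₂ ≈ (-0.696, 0.258, 0.670); φ = arcsin(p_z) ≈ 42.09°, λ = atan2(p_y, p_x) ≈ 159.65°.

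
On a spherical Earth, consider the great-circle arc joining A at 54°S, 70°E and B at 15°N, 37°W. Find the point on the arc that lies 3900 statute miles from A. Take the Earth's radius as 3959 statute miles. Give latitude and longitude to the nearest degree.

Convert each endpoint to a unit vector on the sphere (x = cos φ cos λ, y = cos φ sin λ, z = sin φ).
The central angle between the endpoints is δ = arccos(p₁·p₂) ≈ 1.956 rad (112.0°). The total great-circle distance is δ·R ≈ 1.956 × 3959 ≈ 7742 mi, so the target fraction is f = 3900/7742 ≈ 0.504.
Interpolate at f ≈ 0.504 with slerp weights a = sin((1−f)δ)/sin δ ≈ 0.890, b = sin(fδ)/sin δ ≈ 0.899.
p = a·p₁ + b·p₂ ≈ (0.873, -0.031, -0.488); φ = arcsin(p_z) ≈ -29.18°, λ = atan2(p_y, p_x) ≈ -2.03°.

≈ 29°S, 2°W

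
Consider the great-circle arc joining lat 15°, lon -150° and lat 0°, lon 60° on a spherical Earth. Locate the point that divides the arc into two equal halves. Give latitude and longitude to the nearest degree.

From cos δ = sin φ₁ sin φ₂ + cos φ₁ cos φ₂ cos Δλ, the central angle is δ ≈ 2.562 rad (146.8°).
Interpolate at f = 1/2 with slerp weights a = sin((1−f)δ)/sin δ ≈ 1.749, b = sin(fδ)/sin δ ≈ 1.749.
p = a·p₁ + b·p₂ ≈ (-0.589, 0.670, 0.453); φ = arcsin(p_z) ≈ 26.91°, λ = atan2(p_y, p_x) ≈ 131.30°.

≈ lat 27°, lon 131°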